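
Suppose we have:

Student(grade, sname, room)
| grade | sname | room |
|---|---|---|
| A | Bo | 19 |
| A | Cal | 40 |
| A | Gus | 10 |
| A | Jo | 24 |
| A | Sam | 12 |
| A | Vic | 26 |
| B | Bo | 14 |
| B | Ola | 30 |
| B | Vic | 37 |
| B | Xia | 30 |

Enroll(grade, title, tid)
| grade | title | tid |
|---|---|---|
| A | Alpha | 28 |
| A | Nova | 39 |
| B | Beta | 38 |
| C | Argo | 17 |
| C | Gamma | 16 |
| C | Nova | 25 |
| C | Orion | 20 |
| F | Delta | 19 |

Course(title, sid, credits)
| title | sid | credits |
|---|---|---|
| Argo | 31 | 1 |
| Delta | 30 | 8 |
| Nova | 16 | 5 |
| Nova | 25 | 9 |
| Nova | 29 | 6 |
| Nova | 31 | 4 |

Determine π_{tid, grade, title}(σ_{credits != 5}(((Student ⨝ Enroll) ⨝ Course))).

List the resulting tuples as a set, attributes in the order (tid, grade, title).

Student ⋈ Enroll (natural join on grade): {(A, Bo, 19, Alpha, 28), (A, Bo, 19, Nova, 39), (A, Cal, 40, Alpha, 28), (A, Cal, 40, Nova, 39), (A, Gus, 10, Alpha, 28), (A, Gus, 10, Nova, 39), (A, Jo, 24, Alpha, 28), (A, Jo, 24, Nova, 39), (A, Sam, 12, Alpha, 28), (A, Sam, 12, Nova, 39), (A, Vic, 26, Alpha, 28), (A, Vic, 26, Nova, 39), (B, Bo, 14, Beta, 38), (B, Ola, 30, Beta, 38), (B, Vic, 37, Beta, 38), (B, Xia, 30, Beta, 38)}
(Student ⨝ Enroll) ⋈ Course (natural join on title): {(A, Bo, 19, Nova, 39, 16, 5), (A, Bo, 19, Nova, 39, 25, 9), (A, Bo, 19, Nova, 39, 29, 6), (A, Bo, 19, Nova, 39, 31, 4), (A, Cal, 40, Nova, 39, 16, 5), (A, Cal, 40, Nova, 39, 25, 9), (A, Cal, 40, Nova, 39, 29, 6), (A, Cal, 40, Nova, 39, 31, 4), (A, Gus, 10, Nova, 39, 16, 5), (A, Gus, 10, Nova, 39, 25, 9), (A, Gus, 10, Nova, 39, 29, 6), (A, Gus, 10, Nova, 39, 31, 4), (A, Jo, 24, Nova, 39, 16, 5), (A, Jo, 24, Nova, 39, 25, 9), (A, Jo, 24, Nova, 39, 29, 6), (A, Jo, 24, Nova, 39, 31, 4), (A, Sam, 12, Nova, 39, 16, 5), (A, Sam, 12, Nova, 39, 25, 9), (A, Sam, 12, Nova, 39, 29, 6), (A, Sam, 12, Nova, 39, 31, 4), (A, Vic, 26, Nova, 39, 16, 5), (A, Vic, 26, Nova, 39, 25, 9), (A, Vic, 26, Nova, 39, 29, 6), (A, Vic, 26, Nova, 39, 31, 4)}
Apply σ_{credits != 5}; surviving tuples: {(A, Bo, 19, Nova, 39, 25, 9), (A, Bo, 19, Nova, 39, 29, 6), (A, Bo, 19, Nova, 39, 31, 4), (A, Cal, 40, Nova, 39, 25, 9), (A, Cal, 40, Nova, 39, 29, 6), (A, Cal, 40, Nova, 39, 31, 4), (A, Gus, 10, Nova, 39, 25, 9), (A, Gus, 10, Nova, 39, 29, 6), (A, Gus, 10, Nova, 39, 31, 4), (A, Jo, 24, Nova, 39, 25, 9), (A, Jo, 24, Nova, 39, 29, 6), (A, Jo, 24, Nova, 39, 31, 4), (A, Sam, 12, Nova, 39, 25, 9), (A, Sam, 12, Nova, 39, 29, 6), (A, Sam, 12, Nova, 39, 31, 4), (A, Vic, 26, Nova, 39, 25, 9), (A, Vic, 26, Nova, 39, 29, 6), (A, Vic, 26, Nova, 39, 31, 4)}
π[tid, grade, title]: project onto (tid, grade, title) (17 duplicate(s) eliminated) → {(39, A, Nova)}

{(39, A, Nova)}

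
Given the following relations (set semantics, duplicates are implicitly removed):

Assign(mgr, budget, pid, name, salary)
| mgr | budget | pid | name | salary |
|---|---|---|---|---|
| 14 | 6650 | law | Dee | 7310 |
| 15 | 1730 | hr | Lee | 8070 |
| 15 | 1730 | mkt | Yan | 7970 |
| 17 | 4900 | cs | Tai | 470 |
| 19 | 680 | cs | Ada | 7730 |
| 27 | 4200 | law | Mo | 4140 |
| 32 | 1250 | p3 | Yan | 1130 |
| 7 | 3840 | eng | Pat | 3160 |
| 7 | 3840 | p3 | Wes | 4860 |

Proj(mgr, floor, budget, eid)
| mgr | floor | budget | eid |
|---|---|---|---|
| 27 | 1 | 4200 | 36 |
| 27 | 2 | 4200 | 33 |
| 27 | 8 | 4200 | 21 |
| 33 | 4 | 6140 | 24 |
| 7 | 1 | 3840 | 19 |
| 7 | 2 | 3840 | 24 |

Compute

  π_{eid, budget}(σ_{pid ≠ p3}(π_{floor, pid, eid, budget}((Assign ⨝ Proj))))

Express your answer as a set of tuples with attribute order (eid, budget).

Assign ⋈ Proj (natural join on mgr, budget): {(27, 4200, law, Mo, 4140, 1, 36), (27, 4200, law, Mo, 4140, 2, 33), (27, 4200, law, Mo, 4140, 8, 21), (7, 3840, eng, Pat, 3160, 1, 19), (7, 3840, eng, Pat, 3160, 2, 24), (7, 3840, p3, Wes, 4860, 1, 19), (7, 3840, p3, Wes, 4860, 2, 24)}
π_{floor, pid, eid, budget} gives {(1, eng, 19, 3840), (1, law, 36, 4200), (1, p3, 19, 3840), (2, eng, 24, 3840), (2, law, 33, 4200), (2, p3, 24, 3840), (8, law, 21, 4200)}.
Apply σ_{pid ≠ p3}; surviving tuples: {(1, eng, 19, 3840), (1, law, 36, 4200), (2, eng, 24, 3840), (2, law, 33, 4200), (8, law, 21, 4200)}
π_{eid, budget} gives {(19, 3840), (21, 4200), (24, 3840), (33, 4200), (36, 4200)}.

{(19, 3840), (21, 4200), (24, 3840), (33, 4200), (36, 4200)}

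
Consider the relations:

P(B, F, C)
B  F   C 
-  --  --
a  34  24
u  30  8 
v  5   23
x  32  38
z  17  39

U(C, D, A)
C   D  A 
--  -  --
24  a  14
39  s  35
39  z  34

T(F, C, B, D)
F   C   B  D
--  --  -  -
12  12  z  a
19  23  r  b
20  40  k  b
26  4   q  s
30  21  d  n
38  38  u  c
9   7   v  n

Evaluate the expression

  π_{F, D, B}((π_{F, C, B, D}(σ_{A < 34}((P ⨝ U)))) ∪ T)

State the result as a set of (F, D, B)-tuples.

{(12, a, z), (19, b, r), (20, b, k), (26, s, q), (30, n, d), (34, a, a), (38, c, u), (9, n, v)}

P ⋈ U (natural join on C): {(a, 34, 24, a, 14), (z, 17, 39, s, 35), (z, 17, 39, z, 34)}
σ[A < 34]: keep tuples satisfying A < 34 → {(a, 34, 24, a, 14)}
Keep only column(s) F, C, B, D: {(34, 24, a, a)}
Taking the union: {(12, 12, z, a), (19, 23, r, b), (20, 40, k, b), (26, 4, q, s), (30, 21, d, n), (34, 24, a, a), (38, 38, u, c), (9, 7, v, n)}
Keep only column(s) F, D, B: {(12, a, z), (19, b, r), (20, b, k), (26, s, q), (30, n, d), (34, a, a), (38, c, u), (9, n, v)}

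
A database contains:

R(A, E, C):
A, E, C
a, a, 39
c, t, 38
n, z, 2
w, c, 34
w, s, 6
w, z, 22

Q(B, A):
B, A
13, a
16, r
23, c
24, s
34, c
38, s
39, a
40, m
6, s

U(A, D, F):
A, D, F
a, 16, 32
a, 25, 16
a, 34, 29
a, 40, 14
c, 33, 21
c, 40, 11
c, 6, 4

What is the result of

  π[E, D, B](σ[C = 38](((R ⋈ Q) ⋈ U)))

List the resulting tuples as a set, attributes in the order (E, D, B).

Natural join on A: {(a, a, 39, 13), (a, a, 39, 39), (c, t, 38, 23), (c, t, 38, 34)}
Natural join on A: {(a, a, 39, 13, 16, 32), (a, a, 39, 13, 25, 16), (a, a, 39, 13, 34, 29), (a, a, 39, 13, 40, 14), (a, a, 39, 39, 16, 32), (a, a, 39, 39, 25, 16), (a, a, 39, 39, 34, 29), (a, a, 39, 39, 40, 14), (c, t, 38, 23, 33, 21), (c, t, 38, 23, 40, 11), (c, t, 38, 23, 6, 4), (c, t, 38, 34, 33, 21), (c, t, 38, 34, 40, 11), (c, t, 38, 34, 6, 4)}
σ[C = 38]: keep tuples satisfying C = 38 → {(c, t, 38, 23, 33, 21), (c, t, 38, 23, 40, 11), (c, t, 38, 23, 6, 4), (c, t, 38, 34, 33, 21), (c, t, 38, 34, 40, 11), (c, t, 38, 34, 6, 4)}
Keep only column(s) E, D, B: {(t, 33, 23), (t, 33, 34), (t, 40, 23), (t, 40, 34), (t, 6, 23), (t, 6, 34)}

{(t, 33, 23), (t, 33, 34), (t, 40, 23), (t, 40, 34), (t, 6, 23), (t, 6, 34)}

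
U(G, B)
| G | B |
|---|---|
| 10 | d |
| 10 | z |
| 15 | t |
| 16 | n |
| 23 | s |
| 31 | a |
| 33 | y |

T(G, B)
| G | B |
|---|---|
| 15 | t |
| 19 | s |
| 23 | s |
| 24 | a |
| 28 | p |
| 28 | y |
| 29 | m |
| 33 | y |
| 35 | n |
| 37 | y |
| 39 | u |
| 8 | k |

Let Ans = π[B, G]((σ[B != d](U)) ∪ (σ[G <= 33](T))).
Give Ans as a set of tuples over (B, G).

Filtering on B != d leaves {(10, z), (15, t), (16, n), (23, s), (31, a), (33, y)}.
Filtering on G <= 33 leaves {(15, t), (19, s), (23, s), (24, a), (28, p), (28, y), (29, m), (33, y), (8, k)}.
Taking the union: {(10, z), (15, t), (16, n), (19, s), (23, s), (24, a), (28, p), (28, y), (29, m), (31, a), (33, y), (8, k)}
Projecting to B, G: {(a, 24), (a, 31), (k, 8), (m, 29), (n, 16), (p, 28), (s, 19), (s, 23), (t, 15), (y, 28), (y, 33), (z, 10)}

{(a, 24), (a, 31), (k, 8), (m, 29), (n, 16), (p, 28), (s, 19), (s, 23), (t, 15), (y, 28), (y, 33), (z, 10)}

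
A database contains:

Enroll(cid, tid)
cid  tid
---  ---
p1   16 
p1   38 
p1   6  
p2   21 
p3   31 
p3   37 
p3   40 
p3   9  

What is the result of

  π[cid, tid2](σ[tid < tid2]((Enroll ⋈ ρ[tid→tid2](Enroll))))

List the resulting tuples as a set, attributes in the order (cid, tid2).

{(p1, 16), (p1, 38), (p3, 31), (p3, 37), (p3, 40)}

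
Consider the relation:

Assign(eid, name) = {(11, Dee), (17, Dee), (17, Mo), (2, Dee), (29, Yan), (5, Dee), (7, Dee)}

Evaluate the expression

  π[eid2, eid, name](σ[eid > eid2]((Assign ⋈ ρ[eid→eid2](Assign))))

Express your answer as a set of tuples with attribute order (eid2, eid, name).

ρ[eid→eid2]: schema becomes (eid2, name); tuples unchanged.
Assign ⋈ ρ[eid→eid2](Assign) (natural join on name): {(11, Dee, 11), (11, Dee, 17), (11, Dee, 2), (11, Dee, 5), (11, Dee, 7), (17, Dee, 11), (17, Dee, 17), (17, Dee, 2), (17, Dee, 5), (17, Dee, 7), (17, Mo, 17), (2, Dee, 11), (2, Dee, 17), (2, Dee, 2), (2, Dee, 5), (2, Dee, 7), (29, Yan, 29), (5, Dee, 11), (5, Dee, 17), (5, Dee, 2), (5, Dee, 5), (5, Dee, 7), (7, Dee, 11), (7, Dee, 17), (7, Dee, 2), (7, Dee, 5), (7, Dee, 7)}
Selection eid > eid2: {(11, Dee, 2), (11, Dee, 5), (11, Dee, 7), (17, Dee, 11), (17, Dee, 2), (17, Dee, 5), (17, Dee, 7), (5, Dee, 2), (7, Dee, 2), (7, Dee, 5)}
π_{eid2, eid, name} gives {(11, 17, Dee), (2, 11, Dee), (2, 17, Dee), (2, 5, Dee), (2, 7, Dee), (5, 11, Dee), (5, 17, Dee), (5, 7, Dee), (7, 11, Dee), (7, 17, Dee)}.

{(11, 17, Dee), (2, 11, Dee), (2, 17, Dee), (2, 5, Dee), (2, 7, Dee), (5, 11, Dee), (5, 17, Dee), (5, 7, Dee), (7, 11, Dee), (7, 17, Dee)}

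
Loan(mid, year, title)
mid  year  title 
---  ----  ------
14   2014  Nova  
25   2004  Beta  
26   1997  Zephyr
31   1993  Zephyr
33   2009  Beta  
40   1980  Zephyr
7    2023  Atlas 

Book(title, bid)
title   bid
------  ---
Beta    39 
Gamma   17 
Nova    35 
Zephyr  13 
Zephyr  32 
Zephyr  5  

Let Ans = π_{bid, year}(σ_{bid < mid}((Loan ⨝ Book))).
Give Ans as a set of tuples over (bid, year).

Natural join on title: {(14, 2014, Nova, 35), (25, 2004, Beta, 39), (26, 1997, Zephyr, 13), (26, 1997, Zephyr, 32), (26, 1997, Zephyr, 5), (31, 1993, Zephyr, 13), (31, 1993, Zephyr, 32), (31, 1993, Zephyr, 5), (33, 2009, Beta, 39), (40, 1980, Zephyr, 13), (40, 1980, Zephyr, 32), (40, 1980, Zephyr, 5)}
Apply σ_{bid < mid}; surviving tuples: {(26, 1997, Zephyr, 13), (26, 1997, Zephyr, 5), (31, 1993, Zephyr, 13), (31, 1993, Zephyr, 5), (40, 1980, Zephyr, 13), (40, 1980, Zephyr, 32), (40, 1980, Zephyr, 5)}
π_{bid, year} gives {(13, 1980), (13, 1993), (13, 1997), (32, 1980), (5, 1980), (5, 1993), (5, 1997)}.

{(13, 1980), (13, 1993), (13, 1997), (32, 1980), (5, 1980), (5, 1993), (5, 1997)}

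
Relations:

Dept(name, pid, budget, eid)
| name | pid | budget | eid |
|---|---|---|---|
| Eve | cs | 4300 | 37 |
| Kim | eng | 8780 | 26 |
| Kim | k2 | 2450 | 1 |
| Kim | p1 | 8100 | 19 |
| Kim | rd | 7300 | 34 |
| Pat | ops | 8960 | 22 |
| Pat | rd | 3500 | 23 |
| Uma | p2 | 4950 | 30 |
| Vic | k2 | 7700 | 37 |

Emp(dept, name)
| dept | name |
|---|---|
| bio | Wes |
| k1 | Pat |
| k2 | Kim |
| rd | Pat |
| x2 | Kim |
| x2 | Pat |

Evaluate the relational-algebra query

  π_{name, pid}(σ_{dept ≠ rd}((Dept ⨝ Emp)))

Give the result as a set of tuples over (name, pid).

Joining Dept and Emp on name yields {(Kim, eng, 8780, 26, k2), (Kim, eng, 8780, 26, x2), (Kim, k2, 2450, 1, k2), (Kim, k2, 2450, 1, x2), (Kim, p1, 8100, 19, k2), (Kim, p1, 8100, 19, x2), (Kim, rd, 7300, 34, k2), (Kim, rd, 7300, 34, x2), (Pat, ops, 8960, 22, k1), (Pat, ops, 8960, 22, rd), (Pat, ops, 8960, 22, x2), (Pat, rd, 3500, 23, k1), (Pat, rd, 3500, 23, rd), (Pat, rd, 3500, 23, x2)}.
Selection dept ≠ rd: {(Kim, eng, 8780, 26, k2), (Kim, eng, 8780, 26, x2), (Kim, k2, 2450, 1, k2), (Kim, k2, 2450, 1, x2), (Kim, p1, 8100, 19, k2), (Kim, p1, 8100, 19, x2), (Kim, rd, 7300, 34, k2), (Kim, rd, 7300, 34, x2), (Pat, ops, 8960, 22, k1), (Pat, ops, 8960, 22, x2), (Pat, rd, 3500, 23, k1), (Pat, rd, 3500, 23, x2)}
π_{name, pid} gives {(Kim, eng), (Kim, k2), (Kim, p1), (Kim, rd), (Pat, ops), (Pat, rd)} (6 duplicate(s) eliminated).

{(Kim, eng), (Kim, k2), (Kim, p1), (Kim, rd), (Pat, ops), (Pat, rd)}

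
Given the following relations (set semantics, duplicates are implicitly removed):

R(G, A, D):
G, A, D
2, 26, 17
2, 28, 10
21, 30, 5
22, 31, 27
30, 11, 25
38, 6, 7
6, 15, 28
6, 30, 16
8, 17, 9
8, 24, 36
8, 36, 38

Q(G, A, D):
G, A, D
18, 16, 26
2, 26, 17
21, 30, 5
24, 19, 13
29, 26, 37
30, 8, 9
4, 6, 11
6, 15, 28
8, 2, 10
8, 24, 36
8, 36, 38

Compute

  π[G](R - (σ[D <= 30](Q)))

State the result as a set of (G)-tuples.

{2, 22, 30, 38, 6, 8}

Filtering on D <= 30 leaves {(18, 16, 26), (2, 26, 17), (21, 30, 5), (24, 19, 13), (30, 8, 9), (4, 6, 11), (6, 15, 28), (8, 2, 10)}.
Taking the difference: {(2, 28, 10), (22, 31, 27), (30, 11, 25), (38, 6, 7), (6, 30, 16), (8, 17, 9), (8, 24, 36), (8, 36, 38)}
Projecting to G (2 duplicate(s) eliminated): {2, 22, 30, 38, 6, 8}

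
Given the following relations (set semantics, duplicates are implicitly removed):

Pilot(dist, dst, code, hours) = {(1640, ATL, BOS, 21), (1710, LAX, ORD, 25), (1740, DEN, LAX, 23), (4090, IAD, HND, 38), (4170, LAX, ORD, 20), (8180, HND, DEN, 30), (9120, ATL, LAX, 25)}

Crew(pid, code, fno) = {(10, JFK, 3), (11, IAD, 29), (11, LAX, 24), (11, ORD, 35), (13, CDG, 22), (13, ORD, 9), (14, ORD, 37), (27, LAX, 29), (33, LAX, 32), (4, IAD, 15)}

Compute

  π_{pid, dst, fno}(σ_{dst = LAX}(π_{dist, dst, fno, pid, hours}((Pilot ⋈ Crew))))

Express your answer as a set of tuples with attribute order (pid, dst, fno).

{(11, LAX, 35), (13, LAX, 9), (14, LAX, 37)}

Natural join on code: {(1710, LAX, ORD, 25, 11, 35), (1710, LAX, ORD, 25, 13, 9), (1710, LAX, ORD, 25, 14, 37), (1740, DEN, LAX, 23, 11, 24), (1740, DEN, LAX, 23, 27, 29), (1740, DEN, LAX, 23, 33, 32), (4170, LAX, ORD, 20, 11, 35), (4170, LAX, ORD, 20, 13, 9), (4170, LAX, ORD, 20, 14, 37), (9120, ATL, LAX, 25, 11, 24), (9120, ATL, LAX, 25, 27, 29), (9120, ATL, LAX, 25, 33, 32)}
Keep only column(s) dist, dst, fno, pid, hours: {(1710, LAX, 35, 11, 25), (1710, LAX, 37, 14, 25), (1710, LAX, 9, 13, 25), (1740, DEN, 24, 11, 23), (1740, DEN, 29, 27, 23), (1740, DEN, 32, 33, 23), (4170, LAX, 35, 11, 20), (4170, LAX, 37, 14, 20), (4170, LAX, 9, 13, 20), (9120, ATL, 24, 11, 25), (9120, ATL, 29, 27, 25), (9120, ATL, 32, 33, 25)}
Selection dst = LAX: {(1710, LAX, 35, 11, 25), (1710, LAX, 37, 14, 25), (1710, LAX, 9, 13, 25), (4170, LAX, 35, 11, 20), (4170, LAX, 37, 14, 20), (4170, LAX, 9, 13, 20)}
Keep only column(s) pid, dst, fno (3 duplicate(s) eliminated): {(11, LAX, 35), (13, LAX, 9), (14, LAX, 37)}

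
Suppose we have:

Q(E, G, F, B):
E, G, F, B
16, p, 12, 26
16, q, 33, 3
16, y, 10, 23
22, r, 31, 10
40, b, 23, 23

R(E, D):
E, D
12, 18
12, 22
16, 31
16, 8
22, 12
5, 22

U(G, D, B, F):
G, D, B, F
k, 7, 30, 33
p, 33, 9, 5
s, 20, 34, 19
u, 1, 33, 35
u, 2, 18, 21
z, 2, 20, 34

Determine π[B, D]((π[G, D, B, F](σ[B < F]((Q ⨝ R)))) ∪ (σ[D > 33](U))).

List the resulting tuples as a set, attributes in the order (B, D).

{(10, 12), (3, 31), (3, 8)}

Q ⋈ R (natural join on E): {(16, p, 12, 26, 31), (16, p, 12, 26, 8), (16, q, 33, 3, 31), (16, q, 33, 3, 8), (16, y, 10, 23, 31), (16, y, 10, 23, 8), (22, r, 31, 10, 12)}
Filtering on B < F leaves {(16, q, 33, 3, 31), (16, q, 33, 3, 8), (22, r, 31, 10, 12)}.
π_{G, D, B, F} gives {(q, 31, 3, 33), (q, 8, 3, 33), (r, 12, 10, 31)}.
Filtering on D > 33 leaves {}.
Set union of the two operands is {(q, 31, 3, 33), (q, 8, 3, 33), (r, 12, 10, 31)}.
π_{B, D} gives {(10, 12), (3, 31), (3, 8)}.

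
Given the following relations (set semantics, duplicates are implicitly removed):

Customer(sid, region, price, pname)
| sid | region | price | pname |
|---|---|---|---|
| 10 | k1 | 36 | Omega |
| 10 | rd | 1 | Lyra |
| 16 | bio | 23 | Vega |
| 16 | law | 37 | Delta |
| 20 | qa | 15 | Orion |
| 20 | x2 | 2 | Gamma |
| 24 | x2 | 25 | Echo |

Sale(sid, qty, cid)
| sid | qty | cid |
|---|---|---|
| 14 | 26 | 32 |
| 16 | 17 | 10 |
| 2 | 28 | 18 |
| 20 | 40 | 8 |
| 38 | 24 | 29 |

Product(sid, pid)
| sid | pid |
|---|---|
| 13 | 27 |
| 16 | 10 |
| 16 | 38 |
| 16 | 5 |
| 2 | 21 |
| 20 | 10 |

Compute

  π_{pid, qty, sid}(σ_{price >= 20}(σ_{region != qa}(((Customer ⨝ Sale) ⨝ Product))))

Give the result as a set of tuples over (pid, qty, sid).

{(10, 17, 16), (38, 17, 16), (5, 17, 16)}

Customer ⋈ Sale (natural join on sid): {(16, bio, 23, Vega, 17, 10), (16, law, 37, Delta, 17, 10), (20, qa, 15, Orion, 40, 8), (20, x2, 2, Gamma, 40, 8)}
(Customer ⨝ Sale) ⋈ Product (natural join on sid): {(16, bio, 23, Vega, 17, 10, 10), (16, bio, 23, Vega, 17, 10, 38), (16, bio, 23, Vega, 17, 10, 5), (16, law, 37, Delta, 17, 10, 10), (16, law, 37, Delta, 17, 10, 38), (16, law, 37, Delta, 17, 10, 5), (20, qa, 15, Orion, 40, 8, 10), (20, x2, 2, Gamma, 40, 8, 10)}
Selection region != qa: {(16, bio, 23, Vega, 17, 10, 10), (16, bio, 23, Vega, 17, 10, 38), (16, bio, 23, Vega, 17, 10, 5), (16, law, 37, Delta, 17, 10, 10), (16, law, 37, Delta, 17, 10, 38), (16, law, 37, Delta, 17, 10, 5), (20, x2, 2, Gamma, 40, 8, 10)}
Selection price >= 20: {(16, bio, 23, Vega, 17, 10, 10), (16, bio, 23, Vega, 17, 10, 38), (16, bio, 23, Vega, 17, 10, 5), (16, law, 37, Delta, 17, 10, 10), (16, law, 37, Delta, 17, 10, 38), (16, law, 37, Delta, 17, 10, 5)}
π_{pid, qty, sid} gives {(10, 17, 16), (38, 17, 16), (5, 17, 16)} (3 duplicate(s) eliminated).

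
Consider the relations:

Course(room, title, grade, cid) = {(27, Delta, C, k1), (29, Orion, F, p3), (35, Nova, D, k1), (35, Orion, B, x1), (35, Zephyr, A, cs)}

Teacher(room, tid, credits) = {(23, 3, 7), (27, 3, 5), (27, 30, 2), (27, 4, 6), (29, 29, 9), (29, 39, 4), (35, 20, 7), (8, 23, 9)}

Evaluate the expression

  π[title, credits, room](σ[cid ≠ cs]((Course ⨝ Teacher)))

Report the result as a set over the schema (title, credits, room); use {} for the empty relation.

Natural join on room: {(27, Delta, C, k1, 3, 5), (27, Delta, C, k1, 30, 2), (27, Delta, C, k1, 4, 6), (29, Orion, F, p3, 29, 9), (29, Orion, F, p3, 39, 4), (35, Nova, D, k1, 20, 7), (35, Orion, B, x1, 20, 7), (35, Zephyr, A, cs, 20, 7)}
Filtering on cid ≠ cs leaves {(27, Delta, C, k1, 3, 5), (27, Delta, C, k1, 30, 2), (27, Delta, C, k1, 4, 6), (29, Orion, F, p3, 29, 9), (29, Orion, F, p3, 39, 4), (35, Nova, D, k1, 20, 7), (35, Orion, B, x1, 20, 7)}.
Keep only column(s) title, credits, room: {(Delta, 2, 27), (Delta, 5, 27), (Delta, 6, 27), (Nova, 7, 35), (Orion, 4, 29), (Orion, 7, 35), (Orion, 9, 29)}

{(Delta, 2, 27), (Delta, 5, 27), (Delta, 6, 27), (Nova, 7, 35), (Orion, 4, 29), (Orion, 7, 35), (Orion, 9, 29)}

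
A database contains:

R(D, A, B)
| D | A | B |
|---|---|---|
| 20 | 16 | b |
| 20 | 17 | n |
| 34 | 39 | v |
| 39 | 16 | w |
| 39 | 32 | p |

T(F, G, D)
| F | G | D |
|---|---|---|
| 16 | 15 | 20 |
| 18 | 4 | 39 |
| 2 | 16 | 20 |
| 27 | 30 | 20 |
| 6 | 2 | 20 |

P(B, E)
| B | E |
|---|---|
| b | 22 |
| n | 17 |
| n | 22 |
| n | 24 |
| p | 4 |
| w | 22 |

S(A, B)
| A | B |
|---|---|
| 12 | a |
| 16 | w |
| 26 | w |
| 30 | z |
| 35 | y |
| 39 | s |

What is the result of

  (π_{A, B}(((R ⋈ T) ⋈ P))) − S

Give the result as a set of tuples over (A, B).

{(16, b), (17, n), (32, p)}

R ⋈ T (natural join on D): {(20, 16, b, 16, 15), (20, 16, b, 2, 16), (20, 16, b, 27, 30), (20, 16, b, 6, 2), (20, 17, n, 16, 15), (20, 17, n, 2, 16), (20, 17, n, 27, 30), (20, 17, n, 6, 2), (39, 16, w, 18, 4), (39, 32, p, 18, 4)}
(R ⋈ T) ⋈ P (natural join on B): {(20, 16, b, 16, 15, 22), (20, 16, b, 2, 16, 22), (20, 16, b, 27, 30, 22), (20, 16, b, 6, 2, 22), (20, 17, n, 16, 15, 17), (20, 17, n, 16, 15, 22), (20, 17, n, 16, 15, 24), (20, 17, n, 2, 16, 17), (20, 17, n, 2, 16, 22), (20, 17, n, 2, 16, 24), (20, 17, n, 27, 30, 17), (20, 17, n, 27, 30, 22), (20, 17, n, 27, 30, 24), (20, 17, n, 6, 2, 17), (20, 17, n, 6, 2, 22), (20, 17, n, 6, 2, 24), (39, 16, w, 18, 4, 22), (39, 32, p, 18, 4, 4)}
Projecting to A, B (14 duplicate(s) eliminated): {(16, b), (16, w), (17, n), (32, p)}
Set difference of the two operands is {(16, b), (17, n), (32, p)}.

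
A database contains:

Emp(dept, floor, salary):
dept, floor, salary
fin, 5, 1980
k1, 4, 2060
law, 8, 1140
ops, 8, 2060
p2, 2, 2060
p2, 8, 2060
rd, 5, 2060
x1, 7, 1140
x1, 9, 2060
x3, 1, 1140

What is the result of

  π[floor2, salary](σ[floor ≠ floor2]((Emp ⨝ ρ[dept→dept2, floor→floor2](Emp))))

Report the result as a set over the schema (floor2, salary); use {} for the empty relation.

ρ[dept→dept2, floor→floor2]: schema becomes (dept2, floor2, salary); tuples unchanged.
Joining Emp and ρ[dept→dept2, floor→floor2](Emp) on salary yields {(fin, 5, 1980, fin, 5), (k1, 4, 2060, k1, 4), (k1, 4, 2060, ops, 8), (k1, 4, 2060, p2, 2), (k1, 4, 2060, p2, 8), (k1, 4, 2060, rd, 5), (k1, 4, 2060, x1, 9), (law, 8, 1140, law, 8), (law, 8, 1140, x1, 7), (law, 8, 1140, x3, 1), (ops, 8, 2060, k1, 4), (ops, 8, 2060, ops, 8), (ops, 8, 2060, p2, 2), (ops, 8, 2060, p2, 8), (ops, 8, 2060, rd, 5), (ops, 8, 2060, x1, 9), (p2, 2, 2060, k1, 4), (p2, 2, 2060, ops, 8), (p2, 2, 2060, p2, 2), (p2, 2, 2060, p2, 8), (p2, 2, 2060, rd, 5), (p2, 2, 2060, x1, 9), (p2, 8, 2060, k1, 4), (p2, 8, 2060, ops, 8), (p2, 8, 2060, p2, 2), (p2, 8, 2060, p2, 8), (p2, 8, 2060, rd, 5), (p2, 8, 2060, x1, 9), (rd, 5, 2060, k1, 4), (rd, 5, 2060, ops, 8), (rd, 5, 2060, p2, 2), (rd, 5, 2060, p2, 8), (rd, 5, 2060, rd, 5), (rd, 5, 2060, x1, 9), (x1, 7, 1140, law, 8), (x1, 7, 1140, x1, 7), (x1, 7, 1140, x3, 1), (x1, 9, 2060, k1, 4), (x1, 9, 2060, ops, 8), (x1, 9, 2060, p2, 2), (x1, 9, 2060, p2, 8), (x1, 9, 2060, rd, 5), (x1, 9, 2060, x1, 9), (x3, 1, 1140, law, 8), (x3, 1, 1140, x1, 7), (x3, 1, 1140, x3, 1)}.
Selection floor ≠ floor2: {(k1, 4, 2060, ops, 8), (k1, 4, 2060, p2, 2), (k1, 4, 2060, p2, 8), (k1, 4, 2060, rd, 5), (k1, 4, 2060, x1, 9), (law, 8, 1140, x1, 7), (law, 8, 1140, x3, 1), (ops, 8, 2060, k1, 4), (ops, 8, 2060, p2, 2), (ops, 8, 2060, rd, 5), (ops, 8, 2060, x1, 9), (p2, 2, 2060, k1, 4), (p2, 2, 2060, ops, 8), (p2, 2, 2060, p2, 8), (p2, 2, 2060, rd, 5), (p2, 2, 2060, x1, 9), (p2, 8, 2060, k1, 4), (p2, 8, 2060, p2, 2), (p2, 8, 2060, rd, 5), (p2, 8, 2060, x1, 9), (rd, 5, 2060, k1, 4), (rd, 5, 2060, ops, 8), (rd, 5, 2060, p2, 2), (rd, 5, 2060, p2, 8), (rd, 5, 2060, x1, 9), (x1, 7, 1140, law, 8), (x1, 7, 1140, x3, 1), (x1, 9, 2060, k1, 4), (x1, 9, 2060, ops, 8), (x1, 9, 2060, p2, 2), (x1, 9, 2060, p2, 8), (x1, 9, 2060, rd, 5), (x3, 1, 1140, law, 8), (x3, 1, 1140, x1, 7)}
π[floor2, salary]: project onto (floor2, salary) (26 duplicate(s) eliminated) → {(1, 1140), (2, 2060), (4, 2060), (5, 2060), (7, 1140), (8, 1140), (8, 2060), (9, 2060)}

{(1, 1140), (2, 2060), (4, 2060), (5, 2060), (7, 1140), (8, 1140), (8, 2060), (9, 2060)}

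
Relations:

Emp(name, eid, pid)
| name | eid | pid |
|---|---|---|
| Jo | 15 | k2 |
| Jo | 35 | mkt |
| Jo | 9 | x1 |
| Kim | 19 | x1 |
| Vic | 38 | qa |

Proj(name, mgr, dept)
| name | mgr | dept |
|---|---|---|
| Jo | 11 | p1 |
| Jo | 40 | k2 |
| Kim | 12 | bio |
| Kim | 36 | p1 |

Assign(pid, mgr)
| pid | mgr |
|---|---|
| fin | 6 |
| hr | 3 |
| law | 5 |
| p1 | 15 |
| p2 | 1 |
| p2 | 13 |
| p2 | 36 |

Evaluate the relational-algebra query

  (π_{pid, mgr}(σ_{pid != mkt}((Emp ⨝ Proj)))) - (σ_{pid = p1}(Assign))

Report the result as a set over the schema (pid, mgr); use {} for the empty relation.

Joining Emp and Proj on name yields {(Jo, 15, k2, 11, p1), (Jo, 15, k2, 40, k2), (Jo, 35, mkt, 11, p1), (Jo, 35, mkt, 40, k2), (Jo, 9, x1, 11, p1), (Jo, 9, x1, 40, k2), (Kim, 19, x1, 12, bio), (Kim, 19, x1, 36, p1)}.
Apply σ_{pid != mkt}; surviving tuples: {(Jo, 15, k2, 11, p1), (Jo, 15, k2, 40, k2), (Jo, 9, x1, 11, p1), (Jo, 9, x1, 40, k2), (Kim, 19, x1, 12, bio), (Kim, 19, x1, 36, p1)}
Keep only column(s) pid, mgr: {(k2, 11), (k2, 40), (x1, 11), (x1, 12), (x1, 36), (x1, 40)}
Apply σ_{pid = p1}; surviving tuples: {(p1, 15)}
Taking the difference: {(k2, 11), (k2, 40), (x1, 11), (x1, 12), (x1, 36), (x1, 40)}

{(k2, 11), (k2, 40), (x1, 11), (x1, 12), (x1, 36), (x1, 40)}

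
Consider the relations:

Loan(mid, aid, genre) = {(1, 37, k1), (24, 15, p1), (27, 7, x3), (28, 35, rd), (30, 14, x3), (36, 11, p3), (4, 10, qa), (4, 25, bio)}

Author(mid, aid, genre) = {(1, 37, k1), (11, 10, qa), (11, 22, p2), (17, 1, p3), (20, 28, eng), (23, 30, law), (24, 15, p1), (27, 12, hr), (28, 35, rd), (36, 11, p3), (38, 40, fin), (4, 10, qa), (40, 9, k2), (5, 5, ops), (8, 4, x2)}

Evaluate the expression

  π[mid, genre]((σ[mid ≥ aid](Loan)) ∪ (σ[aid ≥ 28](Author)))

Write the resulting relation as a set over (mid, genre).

{(1, k1), (20, eng), (23, law), (24, p1), (27, x3), (28, rd), (30, x3), (36, p3), (38, fin)}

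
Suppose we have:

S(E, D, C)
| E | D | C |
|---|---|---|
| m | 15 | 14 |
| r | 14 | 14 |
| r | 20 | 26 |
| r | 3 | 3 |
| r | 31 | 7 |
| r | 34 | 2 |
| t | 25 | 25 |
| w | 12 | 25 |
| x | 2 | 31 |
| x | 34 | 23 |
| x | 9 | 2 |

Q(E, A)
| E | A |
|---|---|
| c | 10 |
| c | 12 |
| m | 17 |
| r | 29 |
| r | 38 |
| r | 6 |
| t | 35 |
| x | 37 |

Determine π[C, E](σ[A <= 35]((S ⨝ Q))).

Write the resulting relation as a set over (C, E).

{(14, m), (14, r), (2, r), (25, t), (26, r), (3, r), (7, r)}

Natural join on E: {(m, 15, 14, 17), (r, 14, 14, 29), (r, 14, 14, 38), (r, 14, 14, 6), (r, 20, 26, 29), (r, 20, 26, 38), (r, 20, 26, 6), (r, 3, 3, 29), (r, 3, 3, 38), (r, 3, 3, 6), (r, 31, 7, 29), (r, 31, 7, 38), (r, 31, 7, 6), (r, 34, 2, 29), (r, 34, 2, 38), (r, 34, 2, 6), (t, 25, 25, 35), (x, 2, 31, 37), (x, 34, 23, 37), (x, 9, 2, 37)}
σ[A <= 35]: keep tuples satisfying A <= 35 → {(m, 15, 14, 17), (r, 14, 14, 29), (r, 14, 14, 6), (r, 20, 26, 29), (r, 20, 26, 6), (r, 3, 3, 29), (r, 3, 3, 6), (r, 31, 7, 29), (r, 31, 7, 6), (r, 34, 2, 29), (r, 34, 2, 6), (t, 25, 25, 35)}
Projecting to C, E (5 duplicate(s) eliminated): {(14, m), (14, r), (2, r), (25, t), (26, r), (3, r), (7, r)}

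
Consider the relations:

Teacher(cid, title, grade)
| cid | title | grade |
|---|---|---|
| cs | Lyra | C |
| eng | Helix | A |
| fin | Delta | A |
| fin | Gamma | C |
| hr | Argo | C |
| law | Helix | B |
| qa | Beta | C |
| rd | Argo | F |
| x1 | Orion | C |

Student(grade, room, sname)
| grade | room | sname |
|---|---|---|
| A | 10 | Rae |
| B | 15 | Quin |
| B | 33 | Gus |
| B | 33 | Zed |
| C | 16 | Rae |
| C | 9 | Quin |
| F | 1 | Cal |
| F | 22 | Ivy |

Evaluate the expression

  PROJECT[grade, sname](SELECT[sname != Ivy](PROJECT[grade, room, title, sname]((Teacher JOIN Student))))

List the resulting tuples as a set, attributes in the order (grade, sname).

Natural join on grade: {(cs, Lyra, C, 16, Rae), (cs, Lyra, C, 9, Quin), (eng, Helix, A, 10, Rae), (fin, Delta, A, 10, Rae), (fin, Gamma, C, 16, Rae), (fin, Gamma, C, 9, Quin), (hr, Argo, C, 16, Rae), (hr, Argo, C, 9, Quin), (law, Helix, B, 15, Quin), (law, Helix, B, 33, Gus), (law, Helix, B, 33, Zed), (qa, Beta, C, 16, Rae), (qa, Beta, C, 9, Quin), (rd, Argo, F, 1, Cal), (rd, Argo, F, 22, Ivy), (x1, Orion, C, 16, Rae), (x1, Orion, C, 9, Quin)}
π[grade, room, title, sname]: project onto (grade, room, title, sname) → {(A, 10, Delta, Rae), (A, 10, Helix, Rae), (B, 15, Helix, Quin), (B, 33, Helix, Gus), (B, 33, Helix, Zed), (C, 16, Argo, Rae), (C, 16, Beta, Rae), (C, 16, Gamma, Rae), (C, 16, Lyra, Rae), (C, 16, Orion, Rae), (C, 9, Argo, Quin), (C, 9, Beta, Quin), (C, 9, Gamma, Quin), (C, 9, Lyra, Quin), (C, 9, Orion, Quin), (F, 1, Argo, Cal), (F, 22, Argo, Ivy)}
Filtering on sname != Ivy leaves {(A, 10, Delta, Rae), (A, 10, Helix, Rae), (B, 15, Helix, Quin), (B, 33, Helix, Gus), (B, 33, Helix, Zed), (C, 16, Argo, Rae), (C, 16, Beta, Rae), (C, 16, Gamma, Rae), (C, 16, Lyra, Rae), (C, 16, Orion, Rae), (C, 9, Argo, Quin), (C, 9, Beta, Quin), (C, 9, Gamma, Quin), (C, 9, Lyra, Quin), (C, 9, Orion, Quin), (F, 1, Argo, Cal)}.
π[grade, sname]: project onto (grade, sname) (9 duplicate(s) eliminated) → {(A, Rae), (B, Gus), (B, Quin), (B, Zed), (C, Quin), (C, Rae), (F, Cal)}

{(A, Rae), (B, Gus), (B, Quin), (B, Zed), (C, Quin), (C, Rae), (F, Cal)}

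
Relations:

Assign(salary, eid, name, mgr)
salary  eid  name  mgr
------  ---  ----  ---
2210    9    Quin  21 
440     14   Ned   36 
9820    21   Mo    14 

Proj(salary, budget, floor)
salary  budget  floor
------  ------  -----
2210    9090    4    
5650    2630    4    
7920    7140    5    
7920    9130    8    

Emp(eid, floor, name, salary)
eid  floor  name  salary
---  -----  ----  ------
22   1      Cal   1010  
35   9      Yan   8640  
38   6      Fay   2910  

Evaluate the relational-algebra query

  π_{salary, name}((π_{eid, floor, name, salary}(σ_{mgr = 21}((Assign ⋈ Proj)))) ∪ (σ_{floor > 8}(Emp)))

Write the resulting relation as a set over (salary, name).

Joining Assign and Proj on salary yields {(2210, 9, Quin, 21, 9090, 4)}.
Selection mgr = 21: {(2210, 9, Quin, 21, 9090, 4)}
π[eid, floor, name, salary]: project onto (eid, floor, name, salary) → {(9, 4, Quin, 2210)}
Selection floor > 8: {(35, 9, Yan, 8640)}
Set union of the two operands is {(35, 9, Yan, 8640), (9, 4, Quin, 2210)}.
π[salary, name]: project onto (salary, name) → {(2210, Quin), (8640, Yan)}

{(2210, Quin), (8640, Yan)}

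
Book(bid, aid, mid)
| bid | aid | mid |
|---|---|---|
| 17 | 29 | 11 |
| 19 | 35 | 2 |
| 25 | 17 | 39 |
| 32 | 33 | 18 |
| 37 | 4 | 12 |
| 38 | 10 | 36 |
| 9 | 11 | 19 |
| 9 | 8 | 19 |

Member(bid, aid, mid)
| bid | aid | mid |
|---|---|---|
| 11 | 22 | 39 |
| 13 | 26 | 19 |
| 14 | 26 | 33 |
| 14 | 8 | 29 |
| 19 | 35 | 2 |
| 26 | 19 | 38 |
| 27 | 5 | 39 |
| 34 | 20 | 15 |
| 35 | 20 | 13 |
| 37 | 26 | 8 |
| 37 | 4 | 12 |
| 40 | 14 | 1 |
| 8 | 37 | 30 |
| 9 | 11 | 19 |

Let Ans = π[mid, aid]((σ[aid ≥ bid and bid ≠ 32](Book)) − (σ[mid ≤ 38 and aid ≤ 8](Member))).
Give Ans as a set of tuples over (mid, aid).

Apply σ_{aid ≥ bid and bid ≠ 32}; surviving tuples: {(17, 29, 11), (19, 35, 2), (9, 11, 19)}
Apply σ_{mid ≤ 38 and aid ≤ 8}; surviving tuples: {(14, 8, 29), (37, 4, 12)}
Set difference of the two operands is {(17, 29, 11), (19, 35, 2), (9, 11, 19)}.
π_{mid, aid} gives {(11, 29), (19, 11), (2, 35)}.

{(11, 29), (19, 11), (2, 35)}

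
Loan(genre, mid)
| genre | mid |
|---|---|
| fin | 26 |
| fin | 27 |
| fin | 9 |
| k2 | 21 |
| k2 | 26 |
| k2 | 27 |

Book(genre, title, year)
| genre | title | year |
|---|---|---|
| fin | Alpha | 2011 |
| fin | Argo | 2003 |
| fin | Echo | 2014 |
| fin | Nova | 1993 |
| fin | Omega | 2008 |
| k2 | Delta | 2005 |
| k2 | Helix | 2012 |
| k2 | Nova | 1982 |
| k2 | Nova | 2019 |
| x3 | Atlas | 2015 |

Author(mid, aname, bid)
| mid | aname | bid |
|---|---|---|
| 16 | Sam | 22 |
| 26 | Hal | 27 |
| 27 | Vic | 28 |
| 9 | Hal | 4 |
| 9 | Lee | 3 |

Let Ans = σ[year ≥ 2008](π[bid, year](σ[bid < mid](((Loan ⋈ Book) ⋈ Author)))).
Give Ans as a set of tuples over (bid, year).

{(3, 2008), (3, 2011), (3, 2014), (4, 2008), (4, 2011), (4, 2014)}

Joining Loan and Book on genre yields {(fin, 26, Alpha, 2011), (fin, 26, Argo, 2003), (fin, 26, Echo, 2014), (fin, 26, Nova, 1993), (fin, 26, Omega, 2008), (fin, 27, Alpha, 2011), (fin, 27, Argo, 2003), (fin, 27, Echo, 2014), (fin, 27, Nova, 1993), (fin, 27, Omega, 2008), (fin, 9, Alpha, 2011), (fin, 9, Argo, 2003), (fin, 9, Echo, 2014), (fin, 9, Nova, 1993), (fin, 9, Omega, 2008), (k2, 21, Delta, 2005), (k2, 21, Helix, 2012), (k2, 21, Nova, 1982), (k2, 21, Nova, 2019), (k2, 26, Delta, 2005), (k2, 26, Helix, 2012), (k2, 26, Nova, 1982), (k2, 26, Nova, 2019), (k2, 27, Delta, 2005), (k2, 27, Helix, 2012), (k2, 27, Nova, 1982), (k2, 27, Nova, 2019)}.
Joining (Loan ⋈ Book) and Author on mid yields {(fin, 26, Alpha, 2011, Hal, 27), (fin, 26, Argo, 2003, Hal, 27), (fin, 26, Echo, 2014, Hal, 27), (fin, 26, Nova, 1993, Hal, 27), (fin, 26, Omega, 2008, Hal, 27), (fin, 27, Alpha, 2011, Vic, 28), (fin, 27, Argo, 2003, Vic, 28), (fin, 27, Echo, 2014, Vic, 28), (fin, 27, Nova, 1993, Vic, 28), (fin, 27, Omega, 2008, Vic, 28), (fin, 9, Alpha, 2011, Hal, 4), (fin, 9, Alpha, 2011, Lee, 3), (fin, 9, Argo, 2003, Hal, 4), (fin, 9, Argo, 2003, Lee, 3), (fin, 9, Echo, 2014, Hal, 4), (fin, 9, Echo, 2014, Lee, 3), (fin, 9, Nova, 1993, Hal, 4), (fin, 9, Nova, 1993, Lee, 3), (fin, 9, Omega, 2008, Hal, 4), (fin, 9, Omega, 2008, Lee, 3), (k2, 26, Delta, 2005, Hal, 27), (k2, 26, Helix, 2012, Hal, 27), (k2, 26, Nova, 1982, Hal, 27), (k2, 26, Nova, 2019, Hal, 27), (k2, 27, Delta, 2005, Vic, 28), (k2, 27, Helix, 2012, Vic, 28), (k2, 27, Nova, 1982, Vic, 28), (k2, 27, Nova, 2019, Vic, 28)}.
Selection bid < mid: {(fin, 9, Alpha, 2011, Hal, 4), (fin, 9, Alpha, 2011, Lee, 3), (fin, 9, Argo, 2003, Hal, 4), (fin, 9, Argo, 2003, Lee, 3), (fin, 9, Echo, 2014, Hal, 4), (fin, 9, Echo, 2014, Lee, 3), (fin, 9, Nova, 1993, Hal, 4), (fin, 9, Nova, 1993, Lee, 3), (fin, 9, Omega, 2008, Hal, 4), (fin, 9, Omega, 2008, Lee, 3)}
Keep only column(s) bid, year: {(3, 1993), (3, 2003), (3, 2008), (3, 2011), (3, 2014), (4, 1993), (4, 2003), (4, 2008), (4, 2011), (4, 2014)}
Selection year ≥ 2008: {(3, 2008), (3, 2011), (3, 2014), (4, 2008), (4, 2011), (4, 2014)}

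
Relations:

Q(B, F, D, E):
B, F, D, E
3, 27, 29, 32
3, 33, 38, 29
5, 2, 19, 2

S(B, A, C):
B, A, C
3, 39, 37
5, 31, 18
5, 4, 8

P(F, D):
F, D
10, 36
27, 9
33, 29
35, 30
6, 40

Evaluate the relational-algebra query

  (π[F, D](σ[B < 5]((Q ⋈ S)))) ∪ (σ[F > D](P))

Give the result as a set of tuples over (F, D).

{(27, 29), (27, 9), (33, 29), (33, 38), (35, 30)}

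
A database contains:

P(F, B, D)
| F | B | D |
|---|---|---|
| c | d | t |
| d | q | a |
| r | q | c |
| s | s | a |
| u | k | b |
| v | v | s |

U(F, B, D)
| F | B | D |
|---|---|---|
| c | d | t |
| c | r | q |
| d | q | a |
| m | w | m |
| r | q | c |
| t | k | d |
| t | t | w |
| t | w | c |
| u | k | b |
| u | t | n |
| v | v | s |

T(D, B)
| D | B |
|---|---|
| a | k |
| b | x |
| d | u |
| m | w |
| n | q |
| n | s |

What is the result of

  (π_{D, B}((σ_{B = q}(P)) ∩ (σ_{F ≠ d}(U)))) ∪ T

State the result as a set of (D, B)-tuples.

{(a, k), (b, x), (c, q), (d, u), (m, w), (n, q), (n, s)}

Filtering on B = q leaves {(d, q, a), (r, q, c)}.
Filtering on F ≠ d leaves {(c, d, t), (c, r, q), (m, w, m), (r, q, c), (t, k, d), (t, t, w), (t, w, c), (u, k, b), (u, t, n), (v, v, s)}.
Taking the intersection: {(r, q, c)}
Keep only column(s) D, B: {(c, q)}
Taking the union: {(a, k), (b, x), (c, q), (d, u), (m, w), (n, q), (n, s)}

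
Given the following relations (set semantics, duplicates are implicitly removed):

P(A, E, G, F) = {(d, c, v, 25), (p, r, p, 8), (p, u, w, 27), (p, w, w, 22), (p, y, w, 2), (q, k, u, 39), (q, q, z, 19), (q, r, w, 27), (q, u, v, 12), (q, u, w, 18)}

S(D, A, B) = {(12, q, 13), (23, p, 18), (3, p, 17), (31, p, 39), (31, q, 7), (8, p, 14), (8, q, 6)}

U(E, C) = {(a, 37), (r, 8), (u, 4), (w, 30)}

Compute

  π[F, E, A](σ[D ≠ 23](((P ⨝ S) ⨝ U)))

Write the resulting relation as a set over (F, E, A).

Joining P and S on A yields {(p, r, p, 8, 23, 18), (p, r, p, 8, 3, 17), (p, r, p, 8, 31, 39), (p, r, p, 8, 8, 14), (p, u, w, 27, 23, 18), (p, u, w, 27, 3, 17), (p, u, w, 27, 31, 39), (p, u, w, 27, 8, 14), (p, w, w, 22, 23, 18), (p, w, w, 22, 3, 17), (p, w, w, 22, 31, 39), (p, w, w, 22, 8, 14), (p, y, w, 2, 23, 18), (p, y, w, 2, 3, 17), (p, y, w, 2, 31, 39), (p, y, w, 2, 8, 14), (q, k, u, 39, 12, 13), (q, k, u, 39, 31, 7), (q, k, u, 39, 8, 6), (q, q, z, 19, 12, 13), (q, q, z, 19, 31, 7), (q, q, z, 19, 8, 6), (q, r, w, 27, 12, 13), (q, r, w, 27, 31, 7), (q, r, w, 27, 8, 6), (q, u, v, 12, 12, 13), (q, u, v, 12, 31, 7), (q, u, v, 12, 8, 6), (q, u, w, 18, 12, 13), (q, u, w, 18, 31, 7), (q, u, w, 18, 8, 6)}.
Joining (P ⨝ S) and U on E yields {(p, r, p, 8, 23, 18, 8), (p, r, p, 8, 3, 17, 8), (p, r, p, 8, 31, 39, 8), (p, r, p, 8, 8, 14, 8), (p, u, w, 27, 23, 18, 4), (p, u, w, 27, 3, 17, 4), (p, u, w, 27, 31, 39, 4), (p, u, w, 27, 8, 14, 4), (p, w, w, 22, 23, 18, 30), (p, w, w, 22, 3, 17, 30), (p, w, w, 22, 31, 39, 30), (p, w, w, 22, 8, 14, 30), (q, r, w, 27, 12, 13, 8), (q, r, w, 27, 31, 7, 8), (q, r, w, 27, 8, 6, 8), (q, u, v, 12, 12, 13, 4), (q, u, v, 12, 31, 7, 4), (q, u, v, 12, 8, 6, 4), (q, u, w, 18, 12, 13, 4), (q, u, w, 18, 31, 7, 4), (q, u, w, 18, 8, 6, 4)}.
σ[D ≠ 23]: keep tuples satisfying D ≠ 23 → {(p, r, p, 8, 3, 17, 8), (p, r, p, 8, 31, 39, 8), (p, r, p, 8, 8, 14, 8), (p, u, w, 27, 3, 17, 4), (p, u, w, 27, 31, 39, 4), (p, u, w, 27, 8, 14, 4), (p, w, w, 22, 3, 17, 30), (p, w, w, 22, 31, 39, 30), (p, w, w, 22, 8, 14, 30), (q, r, w, 27, 12, 13, 8), (q, r, w, 27, 31, 7, 8), (q, r, w, 27, 8, 6, 8), (q, u, v, 12, 12, 13, 4), (q, u, v, 12, 31, 7, 4), (q, u, v, 12, 8, 6, 4), (q, u, w, 18, 12, 13, 4), (q, u, w, 18, 31, 7, 4), (q, u, w, 18, 8, 6, 4)}
Projecting to F, E, A (12 duplicate(s) eliminated): {(12, u, q), (18, u, q), (22, w, p), (27, r, q), (27, u, p), (8, r, p)}

{(12, u, q), (18, u, q), (22, w, p), (27, r, q), (27, u, p), (8, r, p)}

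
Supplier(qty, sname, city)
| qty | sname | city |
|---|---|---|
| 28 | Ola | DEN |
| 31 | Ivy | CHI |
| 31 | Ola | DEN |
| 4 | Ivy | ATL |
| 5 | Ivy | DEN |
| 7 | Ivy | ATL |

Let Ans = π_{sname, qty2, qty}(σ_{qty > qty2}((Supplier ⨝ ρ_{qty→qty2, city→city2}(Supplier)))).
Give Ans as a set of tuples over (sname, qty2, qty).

{(Ivy, 4, 31), (Ivy, 4, 5), (Ivy, 4, 7), (Ivy, 5, 31), (Ivy, 5, 7), (Ivy, 7, 31), (Ola, 28, 31)}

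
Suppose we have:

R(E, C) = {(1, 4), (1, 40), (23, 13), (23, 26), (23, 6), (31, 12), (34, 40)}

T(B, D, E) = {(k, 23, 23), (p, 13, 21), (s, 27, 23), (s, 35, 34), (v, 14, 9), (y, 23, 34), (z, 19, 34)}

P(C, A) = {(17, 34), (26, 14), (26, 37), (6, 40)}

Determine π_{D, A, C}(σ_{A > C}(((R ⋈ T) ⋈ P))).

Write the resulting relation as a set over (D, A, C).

{(23, 37, 26), (23, 40, 6), (27, 37, 26), (27, 40, 6)}

Natural join on E: {(23, 13, k, 23), (23, 13, s, 27), (23, 26, k, 23), (23, 26, s, 27), (23, 6, k, 23), (23, 6, s, 27), (34, 40, s, 35), (34, 40, y, 23), (34, 40, z, 19)}
Natural join on C: {(23, 26, k, 23, 14), (23, 26, k, 23, 37), (23, 26, s, 27, 14), (23, 26, s, 27, 37), (23, 6, k, 23, 40), (23, 6, s, 27, 40)}
Selection A > C: {(23, 26, k, 23, 37), (23, 26, s, 27, 37), (23, 6, k, 23, 40), (23, 6, s, 27, 40)}
π_{D, A, C} gives {(23, 37, 26), (23, 40, 6), (27, 37, 26), (27, 40, 6)}.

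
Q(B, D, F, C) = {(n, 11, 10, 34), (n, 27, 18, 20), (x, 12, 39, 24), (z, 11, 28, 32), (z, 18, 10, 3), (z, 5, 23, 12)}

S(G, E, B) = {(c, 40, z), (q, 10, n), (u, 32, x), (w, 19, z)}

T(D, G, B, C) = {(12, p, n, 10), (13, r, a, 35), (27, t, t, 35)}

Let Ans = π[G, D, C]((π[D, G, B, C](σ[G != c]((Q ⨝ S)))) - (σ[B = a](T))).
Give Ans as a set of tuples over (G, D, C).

{(q, 11, 34), (q, 27, 20), (u, 12, 24), (w, 11, 32), (w, 18, 3), (w, 5, 12)}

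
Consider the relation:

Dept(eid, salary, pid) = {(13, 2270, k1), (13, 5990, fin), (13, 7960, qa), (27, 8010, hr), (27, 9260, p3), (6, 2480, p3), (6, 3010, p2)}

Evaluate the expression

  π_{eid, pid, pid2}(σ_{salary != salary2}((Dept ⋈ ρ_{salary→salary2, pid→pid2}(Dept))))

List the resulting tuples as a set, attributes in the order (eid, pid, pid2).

ρ[salary→salary2, pid→pid2]: schema becomes (eid, salary2, pid2); tuples unchanged.
Natural join on eid: {(13, 2270, k1, 2270, k1), (13, 2270, k1, 5990, fin), (13, 2270, k1, 7960, qa), (13, 5990, fin, 2270, k1), (13, 5990, fin, 5990, fin), (13, 5990, fin, 7960, qa), (13, 7960, qa, 2270, k1), (13, 7960, qa, 5990, fin), (13, 7960, qa, 7960, qa), (27, 8010, hr, 8010, hr), (27, 8010, hr, 9260, p3), (27, 9260, p3, 8010, hr), (27, 9260, p3, 9260, p3), (6, 2480, p3, 2480, p3), (6, 2480, p3, 3010, p2), (6, 3010, p2, 2480, p3), (6, 3010, p2, 3010, p2)}
Filtering on salary != salary2 leaves {(13, 2270, k1, 5990, fin), (13, 2270, k1, 7960, qa), (13, 5990, fin, 2270, k1), (13, 5990, fin, 7960, qa), (13, 7960, qa, 2270, k1), (13, 7960, qa, 5990, fin), (27, 8010, hr, 9260, p3), (27, 9260, p3, 8010, hr), (6, 2480, p3, 3010, p2), (6, 3010, p2, 2480, p3)}.
Projecting to eid, pid, pid2: {(13, fin, k1), (13, fin, qa), (13, k1, fin), (13, k1, qa), (13, qa, fin), (13, qa, k1), (27, hr, p3), (27, p3, hr), (6, p2, p3), (6, p3, p2)}

{(13, fin, k1), (13, fin, qa), (13, k1, fin), (13, k1, qa), (13, qa, fin), (13, qa, k1), (27, hr, p3), (27, p3, hr), (6, p2, p3), (6, p3, p2)}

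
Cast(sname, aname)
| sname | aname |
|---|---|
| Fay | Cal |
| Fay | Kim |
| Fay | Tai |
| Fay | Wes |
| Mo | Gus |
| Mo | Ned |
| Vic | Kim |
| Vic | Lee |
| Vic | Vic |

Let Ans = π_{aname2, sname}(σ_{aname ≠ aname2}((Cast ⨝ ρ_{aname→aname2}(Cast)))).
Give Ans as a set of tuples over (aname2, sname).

{(Cal, Fay), (Gus, Mo), (Kim, Fay), (Kim, Vic), (Lee, Vic), (Ned, Mo), (Tai, Fay), (Vic, Vic), (Wes, Fay)}

ρ[aname→aname2]: schema becomes (sname, aname2); tuples unchanged.
Cast ⋈ ρ_{aname→aname2}(Cast) (natural join on sname): {(Fay, Cal, Cal), (Fay, Cal, Kim), (Fay, Cal, Tai), (Fay, Cal, Wes), (Fay, Kim, Cal), (Fay, Kim, Kim), (Fay, Kim, Tai), (Fay, Kim, Wes), (Fay, Tai, Cal), (Fay, Tai, Kim), (Fay, Tai, Tai), (Fay, Tai, Wes), (Fay, Wes, Cal), (Fay, Wes, Kim), (Fay, Wes, Tai), (Fay, Wes, Wes), (Mo, Gus, Gus), (Mo, Gus, Ned), (Mo, Ned, Gus), (Mo, Ned, Ned), (Vic, Kim, Kim), (Vic, Kim, Lee), (Vic, Kim, Vic), (Vic, Lee, Kim), (Vic, Lee, Lee), (Vic, Lee, Vic), (Vic, Vic, Kim), (Vic, Vic, Lee), (Vic, Vic, Vic)}
Apply σ_{aname ≠ aname2}; surviving tuples: {(Fay, Cal, Kim), (Fay, Cal, Tai), (Fay, Cal, Wes), (Fay, Kim, Cal), (Fay, Kim, Tai), (Fay, Kim, Wes), (Fay, Tai, Cal), (Fay, Tai, Kim), (Fay, Tai, Wes), (Fay, Wes, Cal), (Fay, Wes, Kim), (Fay, Wes, Tai), (Mo, Gus, Ned), (Mo, Ned, Gus), (Vic, Kim, Lee), (Vic, Kim, Vic), (Vic, Lee, Kim), (Vic, Lee, Vic), (Vic, Vic, Kim), (Vic, Vic, Lee)}
Projecting to aname2, sname (11 duplicate(s) eliminated): {(Cal, Fay), (Gus, Mo), (Kim, Fay), (Kim, Vic), (Lee, Vic), (Ned, Mo), (Tai, Fay), (Vic, Vic), (Wes, Fay)}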